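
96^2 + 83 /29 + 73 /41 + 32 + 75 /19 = 209115623 /22591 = 9256.59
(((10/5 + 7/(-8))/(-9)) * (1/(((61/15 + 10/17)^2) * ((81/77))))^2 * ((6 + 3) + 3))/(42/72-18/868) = -26864383488250/5234955636488157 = -0.01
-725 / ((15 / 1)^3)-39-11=-6779 / 135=-50.21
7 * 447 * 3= 9387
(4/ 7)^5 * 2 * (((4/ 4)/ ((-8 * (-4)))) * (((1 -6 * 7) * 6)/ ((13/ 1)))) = -15744/ 218491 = -0.07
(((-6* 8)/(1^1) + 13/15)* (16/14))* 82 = -4417.07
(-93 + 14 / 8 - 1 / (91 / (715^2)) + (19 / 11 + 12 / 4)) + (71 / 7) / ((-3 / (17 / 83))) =-437533409 / 76692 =-5705.07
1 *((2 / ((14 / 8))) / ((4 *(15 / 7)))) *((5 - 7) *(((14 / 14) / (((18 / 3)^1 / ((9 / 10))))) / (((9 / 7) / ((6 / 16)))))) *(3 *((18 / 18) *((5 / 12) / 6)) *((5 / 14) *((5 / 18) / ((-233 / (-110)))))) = -275 / 2415744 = -0.00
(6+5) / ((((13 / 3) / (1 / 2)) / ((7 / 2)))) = 231 / 52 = 4.44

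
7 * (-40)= -280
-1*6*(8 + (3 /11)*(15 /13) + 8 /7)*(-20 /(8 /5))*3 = 2130075 /1001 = 2127.95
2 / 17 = 0.12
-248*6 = -1488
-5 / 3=-1.67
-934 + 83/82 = -76505/82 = -932.99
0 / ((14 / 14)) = 0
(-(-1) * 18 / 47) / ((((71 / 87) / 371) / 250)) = 43526.07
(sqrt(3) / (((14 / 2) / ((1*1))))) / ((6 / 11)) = 11*sqrt(3) / 42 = 0.45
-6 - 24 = -30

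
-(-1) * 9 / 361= 0.02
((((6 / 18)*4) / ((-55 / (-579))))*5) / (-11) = -772 / 121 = -6.38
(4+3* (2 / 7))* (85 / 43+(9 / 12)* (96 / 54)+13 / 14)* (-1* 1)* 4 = -520540 / 6321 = -82.35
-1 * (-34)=34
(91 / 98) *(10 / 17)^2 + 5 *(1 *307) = 3105955 / 2023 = 1535.32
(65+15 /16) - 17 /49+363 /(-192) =199763 /3136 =63.70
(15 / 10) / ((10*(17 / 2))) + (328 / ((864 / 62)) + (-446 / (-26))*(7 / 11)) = 11312789 / 328185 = 34.47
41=41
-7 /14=-1 /2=-0.50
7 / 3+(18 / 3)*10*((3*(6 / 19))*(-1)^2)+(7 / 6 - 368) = -11691 / 38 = -307.66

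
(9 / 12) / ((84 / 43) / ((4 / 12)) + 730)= 129 / 126568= 0.00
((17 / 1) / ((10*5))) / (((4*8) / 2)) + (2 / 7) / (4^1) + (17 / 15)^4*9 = 18825479 / 1260000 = 14.94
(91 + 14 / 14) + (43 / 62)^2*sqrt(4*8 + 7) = 1849*sqrt(39) / 3844 + 92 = 95.00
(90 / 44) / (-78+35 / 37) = -1665 / 62722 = -0.03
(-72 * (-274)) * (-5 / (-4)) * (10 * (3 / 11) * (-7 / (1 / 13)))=-67321800 / 11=-6120163.64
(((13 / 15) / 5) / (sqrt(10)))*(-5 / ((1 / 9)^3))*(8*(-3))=37908*sqrt(10) / 25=4795.02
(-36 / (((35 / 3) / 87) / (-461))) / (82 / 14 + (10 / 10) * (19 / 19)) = 360963 / 20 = 18048.15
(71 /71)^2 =1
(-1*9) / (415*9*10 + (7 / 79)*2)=-711 / 2950664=-0.00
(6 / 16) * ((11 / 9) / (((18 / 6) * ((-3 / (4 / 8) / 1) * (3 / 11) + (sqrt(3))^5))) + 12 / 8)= 1331 * sqrt(3) / 232632 + 262195 / 465264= 0.57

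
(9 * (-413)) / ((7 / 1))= -531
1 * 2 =2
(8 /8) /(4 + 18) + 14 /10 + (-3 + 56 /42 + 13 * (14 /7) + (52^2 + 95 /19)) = 902477 /330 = 2734.78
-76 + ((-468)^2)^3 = 10506912570445748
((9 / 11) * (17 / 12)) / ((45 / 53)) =1.37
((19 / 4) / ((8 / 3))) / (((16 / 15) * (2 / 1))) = 855 / 1024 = 0.83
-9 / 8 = -1.12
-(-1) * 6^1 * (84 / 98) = 36 / 7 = 5.14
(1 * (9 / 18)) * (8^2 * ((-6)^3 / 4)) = -1728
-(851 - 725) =-126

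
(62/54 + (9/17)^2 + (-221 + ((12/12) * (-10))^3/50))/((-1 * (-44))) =-1869377/343332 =-5.44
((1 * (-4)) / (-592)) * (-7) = -7 / 148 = -0.05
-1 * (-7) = 7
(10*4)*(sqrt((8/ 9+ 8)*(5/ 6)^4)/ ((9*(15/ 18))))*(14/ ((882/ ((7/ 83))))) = 400*sqrt(5)/ 60507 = 0.01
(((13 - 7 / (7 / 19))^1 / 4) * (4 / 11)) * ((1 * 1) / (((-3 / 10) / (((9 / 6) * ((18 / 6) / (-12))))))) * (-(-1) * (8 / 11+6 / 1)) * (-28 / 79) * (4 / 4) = 15540 / 9559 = 1.63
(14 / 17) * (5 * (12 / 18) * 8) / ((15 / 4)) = 896 / 153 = 5.86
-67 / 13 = -5.15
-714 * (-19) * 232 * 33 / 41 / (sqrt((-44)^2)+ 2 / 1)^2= 25965324 / 21689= 1197.17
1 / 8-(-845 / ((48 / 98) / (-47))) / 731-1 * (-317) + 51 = 2256175 / 8772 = 257.20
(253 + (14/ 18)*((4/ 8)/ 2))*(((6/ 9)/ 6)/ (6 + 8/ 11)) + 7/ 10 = 585241/ 119880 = 4.88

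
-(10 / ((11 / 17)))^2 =-28900 / 121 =-238.84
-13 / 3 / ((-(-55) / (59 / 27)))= -767 / 4455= -0.17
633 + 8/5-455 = 898/5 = 179.60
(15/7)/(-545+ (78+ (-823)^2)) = 15/4738034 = 0.00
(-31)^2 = 961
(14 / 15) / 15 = 14 / 225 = 0.06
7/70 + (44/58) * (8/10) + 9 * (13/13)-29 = -1119/58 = -19.29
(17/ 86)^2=289/ 7396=0.04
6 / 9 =2 / 3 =0.67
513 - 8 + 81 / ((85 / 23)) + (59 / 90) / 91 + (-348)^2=16934673667 / 139230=121630.92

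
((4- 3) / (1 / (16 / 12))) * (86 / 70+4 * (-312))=-174548 / 105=-1662.36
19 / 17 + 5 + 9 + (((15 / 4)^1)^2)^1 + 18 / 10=42133 / 1360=30.98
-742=-742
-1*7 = -7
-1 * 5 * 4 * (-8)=160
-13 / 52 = -1 / 4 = -0.25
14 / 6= 7 / 3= 2.33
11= 11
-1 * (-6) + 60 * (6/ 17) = 462/ 17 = 27.18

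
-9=-9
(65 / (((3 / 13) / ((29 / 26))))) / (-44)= -1885 / 264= -7.14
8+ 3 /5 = 43 /5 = 8.60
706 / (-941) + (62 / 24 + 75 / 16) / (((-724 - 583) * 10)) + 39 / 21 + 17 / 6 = 16280307137 / 4132420320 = 3.94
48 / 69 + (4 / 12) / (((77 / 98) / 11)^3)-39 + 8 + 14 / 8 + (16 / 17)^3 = 1202688167 / 1355988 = 886.95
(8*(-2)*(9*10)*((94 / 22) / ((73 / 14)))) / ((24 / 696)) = -27478080 / 803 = -34219.28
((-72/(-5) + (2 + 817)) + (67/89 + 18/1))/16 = 47401/890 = 53.26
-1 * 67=-67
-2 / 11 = -0.18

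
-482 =-482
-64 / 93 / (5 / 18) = -384 / 155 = -2.48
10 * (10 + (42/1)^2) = 17740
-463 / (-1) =463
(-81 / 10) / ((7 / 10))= -81 / 7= -11.57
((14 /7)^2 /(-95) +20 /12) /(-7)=-463 /1995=-0.23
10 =10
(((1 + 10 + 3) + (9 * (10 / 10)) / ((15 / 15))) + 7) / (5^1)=6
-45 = -45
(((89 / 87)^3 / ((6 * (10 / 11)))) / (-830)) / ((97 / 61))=-473034199 / 3180964591800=-0.00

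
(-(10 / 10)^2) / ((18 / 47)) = -47 / 18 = -2.61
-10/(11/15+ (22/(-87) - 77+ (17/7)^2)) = 213150/1505299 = 0.14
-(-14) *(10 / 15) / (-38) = -14 / 57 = -0.25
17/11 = 1.55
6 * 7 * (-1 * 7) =-294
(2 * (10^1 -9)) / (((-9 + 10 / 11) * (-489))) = 22 / 43521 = 0.00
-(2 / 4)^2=-1 / 4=-0.25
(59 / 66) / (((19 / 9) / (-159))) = -28143 / 418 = -67.33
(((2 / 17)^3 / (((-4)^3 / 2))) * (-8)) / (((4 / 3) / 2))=3 / 4913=0.00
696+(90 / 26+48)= 9717 / 13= 747.46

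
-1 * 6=-6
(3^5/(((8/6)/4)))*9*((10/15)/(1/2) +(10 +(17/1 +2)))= 199017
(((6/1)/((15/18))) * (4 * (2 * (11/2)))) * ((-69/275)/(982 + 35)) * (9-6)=-3312/14125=-0.23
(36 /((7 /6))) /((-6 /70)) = -360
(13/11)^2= 169/121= 1.40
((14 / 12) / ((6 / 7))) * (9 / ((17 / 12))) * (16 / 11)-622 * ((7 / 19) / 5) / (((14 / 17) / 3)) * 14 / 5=-40406898 / 88825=-454.90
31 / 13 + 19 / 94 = 3161 / 1222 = 2.59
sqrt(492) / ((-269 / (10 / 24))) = -5 * sqrt(123) / 1614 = -0.03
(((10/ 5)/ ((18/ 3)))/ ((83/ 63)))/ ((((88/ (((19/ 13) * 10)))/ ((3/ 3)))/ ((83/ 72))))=665/ 13728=0.05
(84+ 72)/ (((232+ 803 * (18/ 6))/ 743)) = 115908/ 2641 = 43.89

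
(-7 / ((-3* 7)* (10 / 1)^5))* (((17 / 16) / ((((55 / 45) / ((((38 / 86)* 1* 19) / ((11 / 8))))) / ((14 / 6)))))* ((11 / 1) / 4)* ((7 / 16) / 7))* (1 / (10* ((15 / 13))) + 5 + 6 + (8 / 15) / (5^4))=2976929823 / 37840000000000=0.00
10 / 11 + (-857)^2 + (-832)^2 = 15693413 / 11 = 1426673.91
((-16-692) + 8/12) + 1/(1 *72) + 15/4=-50657/72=-703.57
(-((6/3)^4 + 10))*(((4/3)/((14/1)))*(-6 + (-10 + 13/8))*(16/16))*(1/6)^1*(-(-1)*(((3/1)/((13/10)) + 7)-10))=-115/28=-4.11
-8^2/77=-64/77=-0.83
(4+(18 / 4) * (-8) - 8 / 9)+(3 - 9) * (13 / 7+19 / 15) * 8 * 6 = -293752 / 315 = -932.55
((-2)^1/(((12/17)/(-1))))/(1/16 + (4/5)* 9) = 680/1743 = 0.39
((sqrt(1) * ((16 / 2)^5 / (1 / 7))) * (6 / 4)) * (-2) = -688128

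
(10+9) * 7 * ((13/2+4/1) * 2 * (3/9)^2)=931/3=310.33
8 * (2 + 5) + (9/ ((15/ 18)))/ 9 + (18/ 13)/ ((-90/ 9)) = 3709/ 65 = 57.06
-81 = -81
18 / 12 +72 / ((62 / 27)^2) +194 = 401995 / 1922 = 209.15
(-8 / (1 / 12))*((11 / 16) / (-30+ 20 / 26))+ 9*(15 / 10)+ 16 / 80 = 1516 / 95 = 15.96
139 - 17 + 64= 186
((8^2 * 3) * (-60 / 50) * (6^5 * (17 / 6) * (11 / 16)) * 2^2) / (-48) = 1454112 / 5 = 290822.40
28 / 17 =1.65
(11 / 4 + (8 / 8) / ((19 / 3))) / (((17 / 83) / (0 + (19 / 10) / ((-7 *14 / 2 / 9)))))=-9711 / 1960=-4.95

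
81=81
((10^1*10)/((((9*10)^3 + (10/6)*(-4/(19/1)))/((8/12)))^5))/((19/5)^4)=95/309706901639320283295225741305992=0.00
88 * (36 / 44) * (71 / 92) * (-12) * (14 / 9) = -23856 / 23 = -1037.22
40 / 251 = 0.16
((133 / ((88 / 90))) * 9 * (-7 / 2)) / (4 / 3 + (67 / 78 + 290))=-4901715 / 334268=-14.66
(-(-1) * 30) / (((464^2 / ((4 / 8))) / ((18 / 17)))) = 135 / 1830016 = 0.00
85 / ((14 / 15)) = 1275 / 14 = 91.07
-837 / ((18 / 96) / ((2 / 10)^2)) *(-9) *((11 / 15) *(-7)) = -1031184 / 125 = -8249.47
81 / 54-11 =-19 / 2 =-9.50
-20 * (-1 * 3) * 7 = 420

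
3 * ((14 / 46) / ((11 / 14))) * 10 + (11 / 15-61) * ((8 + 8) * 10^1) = -7309964 / 759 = -9631.05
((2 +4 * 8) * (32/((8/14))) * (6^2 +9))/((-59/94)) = -8053920/59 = -136507.12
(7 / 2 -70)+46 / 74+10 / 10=-4801 / 74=-64.88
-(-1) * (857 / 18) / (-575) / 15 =-857 / 155250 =-0.01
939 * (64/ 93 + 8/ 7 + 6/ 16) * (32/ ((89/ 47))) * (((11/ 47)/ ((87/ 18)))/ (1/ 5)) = 4746795240/ 560077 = 8475.25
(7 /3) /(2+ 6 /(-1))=-7 /12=-0.58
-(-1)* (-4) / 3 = -1.33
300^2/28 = 22500/7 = 3214.29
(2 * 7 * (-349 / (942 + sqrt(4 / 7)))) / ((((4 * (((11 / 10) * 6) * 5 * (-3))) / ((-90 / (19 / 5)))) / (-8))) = 2.48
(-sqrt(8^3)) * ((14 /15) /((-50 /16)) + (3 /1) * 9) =-160208 * sqrt(2) /375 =-604.18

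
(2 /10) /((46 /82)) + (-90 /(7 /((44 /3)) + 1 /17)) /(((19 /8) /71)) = -4397030021 /876185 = -5018.38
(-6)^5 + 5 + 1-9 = -7779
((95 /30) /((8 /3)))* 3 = 57 /16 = 3.56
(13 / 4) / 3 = 13 / 12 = 1.08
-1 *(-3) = 3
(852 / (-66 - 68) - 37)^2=8439025 / 4489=1879.93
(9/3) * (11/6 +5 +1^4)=47/2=23.50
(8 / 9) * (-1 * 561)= -1496 / 3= -498.67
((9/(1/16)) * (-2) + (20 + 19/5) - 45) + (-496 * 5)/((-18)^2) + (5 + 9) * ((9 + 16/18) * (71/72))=-292139/1620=-180.33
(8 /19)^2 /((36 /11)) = 176 /3249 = 0.05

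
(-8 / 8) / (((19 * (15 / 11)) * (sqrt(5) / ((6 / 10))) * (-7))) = 11 * sqrt(5) / 16625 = 0.00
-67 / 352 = -0.19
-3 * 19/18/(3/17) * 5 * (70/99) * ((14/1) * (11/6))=-395675/243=-1628.29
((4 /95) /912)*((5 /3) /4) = 1 /51984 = 0.00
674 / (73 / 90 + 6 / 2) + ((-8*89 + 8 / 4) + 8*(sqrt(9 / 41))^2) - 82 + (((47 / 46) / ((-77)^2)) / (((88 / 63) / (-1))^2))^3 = -690783795455837955798097969551 / 1126169122631380905526034432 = -613.39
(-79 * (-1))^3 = 493039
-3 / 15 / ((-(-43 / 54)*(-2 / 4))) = 108 / 215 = 0.50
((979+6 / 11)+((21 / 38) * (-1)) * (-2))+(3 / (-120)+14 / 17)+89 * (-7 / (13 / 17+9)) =10824539601 / 11795960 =917.65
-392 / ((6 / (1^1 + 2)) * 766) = -98 / 383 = -0.26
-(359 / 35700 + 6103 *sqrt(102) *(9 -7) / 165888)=-0.75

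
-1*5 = -5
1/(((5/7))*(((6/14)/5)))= 49/3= 16.33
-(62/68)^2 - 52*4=-208.83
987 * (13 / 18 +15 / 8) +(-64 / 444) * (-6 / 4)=2276543 / 888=2563.67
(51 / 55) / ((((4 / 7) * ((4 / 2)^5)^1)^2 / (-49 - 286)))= -167433 / 180224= -0.93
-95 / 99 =-0.96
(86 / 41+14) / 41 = 660 / 1681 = 0.39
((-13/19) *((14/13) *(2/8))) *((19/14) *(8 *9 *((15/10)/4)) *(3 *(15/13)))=-1215/52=-23.37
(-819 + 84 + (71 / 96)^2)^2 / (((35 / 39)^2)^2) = 1308538120648347121 / 1573519360000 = 831599.63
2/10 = 1/5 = 0.20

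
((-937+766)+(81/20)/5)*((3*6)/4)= -153171/200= -765.86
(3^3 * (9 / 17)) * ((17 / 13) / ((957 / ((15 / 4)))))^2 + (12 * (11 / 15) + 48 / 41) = 562451776111 / 56408157520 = 9.97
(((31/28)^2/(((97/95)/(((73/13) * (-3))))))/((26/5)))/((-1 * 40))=19993605/205633792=0.10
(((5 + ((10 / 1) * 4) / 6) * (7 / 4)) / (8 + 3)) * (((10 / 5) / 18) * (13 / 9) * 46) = 73255 / 5346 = 13.70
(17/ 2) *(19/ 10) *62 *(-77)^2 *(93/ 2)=5521138161/ 20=276056908.05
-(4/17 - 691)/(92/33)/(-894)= -129173/466072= -0.28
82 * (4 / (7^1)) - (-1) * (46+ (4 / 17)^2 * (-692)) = 110346 / 2023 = 54.55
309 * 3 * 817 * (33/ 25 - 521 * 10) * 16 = -1577936270448/ 25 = -63117450817.92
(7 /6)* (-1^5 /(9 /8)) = -28 /27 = -1.04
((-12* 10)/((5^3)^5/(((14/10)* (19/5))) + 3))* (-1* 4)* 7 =0.00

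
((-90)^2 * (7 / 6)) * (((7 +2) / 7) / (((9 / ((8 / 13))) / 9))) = 97200 / 13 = 7476.92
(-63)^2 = 3969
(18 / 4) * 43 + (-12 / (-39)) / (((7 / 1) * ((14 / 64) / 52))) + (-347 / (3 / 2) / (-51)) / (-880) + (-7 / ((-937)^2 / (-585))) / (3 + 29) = 2362600172584117 / 11584555123680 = 203.94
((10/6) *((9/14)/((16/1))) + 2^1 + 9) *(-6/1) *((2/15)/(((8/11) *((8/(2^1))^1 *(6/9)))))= -81807/17920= -4.57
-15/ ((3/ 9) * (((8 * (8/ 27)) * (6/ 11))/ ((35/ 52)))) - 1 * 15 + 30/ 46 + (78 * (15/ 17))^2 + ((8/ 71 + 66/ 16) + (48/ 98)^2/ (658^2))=3839453140042022454971/ 816359209992714752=4703.14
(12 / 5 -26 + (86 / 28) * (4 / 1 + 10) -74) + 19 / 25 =-1346 / 25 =-53.84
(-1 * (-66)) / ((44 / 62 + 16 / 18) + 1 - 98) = -18414 / 26617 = -0.69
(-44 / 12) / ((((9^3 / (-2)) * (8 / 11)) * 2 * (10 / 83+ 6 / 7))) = 70301 / 9937728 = 0.01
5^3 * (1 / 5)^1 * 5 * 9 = 1125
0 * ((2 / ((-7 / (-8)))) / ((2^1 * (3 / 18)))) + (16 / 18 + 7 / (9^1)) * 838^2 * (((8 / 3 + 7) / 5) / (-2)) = -10182538 / 9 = -1131393.11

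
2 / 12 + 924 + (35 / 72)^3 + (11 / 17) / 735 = 1436869037351 / 1554577920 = 924.28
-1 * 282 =-282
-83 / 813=-0.10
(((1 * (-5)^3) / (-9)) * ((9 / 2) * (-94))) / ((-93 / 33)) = 64625 / 31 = 2084.68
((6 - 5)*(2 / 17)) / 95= 2 / 1615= 0.00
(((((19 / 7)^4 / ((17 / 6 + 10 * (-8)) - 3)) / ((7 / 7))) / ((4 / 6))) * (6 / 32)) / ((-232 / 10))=17593335 / 2143459136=0.01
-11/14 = -0.79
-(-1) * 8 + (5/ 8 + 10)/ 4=341/ 32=10.66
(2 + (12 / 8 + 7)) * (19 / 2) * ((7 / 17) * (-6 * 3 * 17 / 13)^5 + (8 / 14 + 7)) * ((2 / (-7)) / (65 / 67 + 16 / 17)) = 502055542235056389 / 11316268054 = 44365822.71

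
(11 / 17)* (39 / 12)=143 / 68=2.10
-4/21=-0.19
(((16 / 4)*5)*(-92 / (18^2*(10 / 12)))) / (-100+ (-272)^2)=-46 / 498717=-0.00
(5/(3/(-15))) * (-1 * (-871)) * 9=-195975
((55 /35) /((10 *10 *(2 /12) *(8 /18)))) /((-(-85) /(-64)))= -2376 /14875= -0.16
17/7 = 2.43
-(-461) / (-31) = -461 / 31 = -14.87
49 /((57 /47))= 40.40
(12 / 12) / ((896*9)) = 1 / 8064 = 0.00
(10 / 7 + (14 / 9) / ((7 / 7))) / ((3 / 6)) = 376 / 63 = 5.97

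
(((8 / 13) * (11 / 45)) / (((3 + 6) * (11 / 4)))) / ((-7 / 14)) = -64 / 5265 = -0.01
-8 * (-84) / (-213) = -224 / 71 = -3.15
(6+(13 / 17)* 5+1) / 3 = 184 / 51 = 3.61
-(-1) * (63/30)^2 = 441/100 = 4.41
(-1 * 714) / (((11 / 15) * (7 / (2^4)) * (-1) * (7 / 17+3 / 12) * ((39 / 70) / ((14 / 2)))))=18126080 / 429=42251.93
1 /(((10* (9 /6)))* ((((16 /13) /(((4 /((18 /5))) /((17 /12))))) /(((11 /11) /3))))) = 13 /918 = 0.01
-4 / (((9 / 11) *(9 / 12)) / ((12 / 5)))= -704 / 45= -15.64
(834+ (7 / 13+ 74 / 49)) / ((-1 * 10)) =-532563 / 6370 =-83.60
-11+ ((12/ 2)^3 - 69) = 136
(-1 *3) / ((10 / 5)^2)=-3 / 4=-0.75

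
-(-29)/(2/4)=58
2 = 2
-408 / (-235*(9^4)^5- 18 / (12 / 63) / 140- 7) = 16320 / 114282055315135130729707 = 0.00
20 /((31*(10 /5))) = 0.32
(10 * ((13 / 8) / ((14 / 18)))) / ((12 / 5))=975 / 112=8.71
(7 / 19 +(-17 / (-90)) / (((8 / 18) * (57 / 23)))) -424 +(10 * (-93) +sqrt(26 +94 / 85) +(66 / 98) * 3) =-150982841 / 111720 +48 * sqrt(85) / 85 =-1346.23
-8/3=-2.67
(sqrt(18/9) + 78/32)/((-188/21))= -819/3008 - 21 * sqrt(2)/188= -0.43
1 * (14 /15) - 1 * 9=-121 /15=-8.07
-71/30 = -2.37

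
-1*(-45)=45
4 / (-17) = -4 / 17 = -0.24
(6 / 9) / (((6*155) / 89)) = 0.06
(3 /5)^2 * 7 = 63 /25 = 2.52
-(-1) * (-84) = -84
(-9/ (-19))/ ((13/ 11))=99/ 247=0.40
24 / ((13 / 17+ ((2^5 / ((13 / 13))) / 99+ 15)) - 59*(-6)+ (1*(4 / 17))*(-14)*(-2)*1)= 20196 / 316973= 0.06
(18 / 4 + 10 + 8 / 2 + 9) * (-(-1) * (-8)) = -220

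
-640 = -640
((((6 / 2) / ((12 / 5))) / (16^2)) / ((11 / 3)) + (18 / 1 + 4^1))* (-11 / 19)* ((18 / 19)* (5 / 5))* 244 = -136054827 / 46208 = -2944.40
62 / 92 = 31 / 46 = 0.67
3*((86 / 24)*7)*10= 1505 / 2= 752.50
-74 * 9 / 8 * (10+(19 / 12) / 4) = -55389 / 64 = -865.45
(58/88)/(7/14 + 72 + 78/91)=203/22594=0.01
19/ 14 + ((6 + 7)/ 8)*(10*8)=131.36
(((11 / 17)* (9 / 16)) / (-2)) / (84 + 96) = -11 / 10880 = -0.00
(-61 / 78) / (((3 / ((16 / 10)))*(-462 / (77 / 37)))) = 122 / 64935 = 0.00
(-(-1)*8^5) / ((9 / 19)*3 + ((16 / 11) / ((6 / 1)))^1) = 20545536 / 1043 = 19698.50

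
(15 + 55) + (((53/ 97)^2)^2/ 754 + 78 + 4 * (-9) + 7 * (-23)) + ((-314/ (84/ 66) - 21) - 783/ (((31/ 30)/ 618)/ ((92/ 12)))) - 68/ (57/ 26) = -2964499039094080752661/ 825644082223506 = -3590529.02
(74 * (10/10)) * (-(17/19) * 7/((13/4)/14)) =-493136/247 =-1996.50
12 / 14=6 / 7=0.86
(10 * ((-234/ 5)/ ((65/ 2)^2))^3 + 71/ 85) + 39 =581162465818/ 14589453125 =39.83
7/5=1.40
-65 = -65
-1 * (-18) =18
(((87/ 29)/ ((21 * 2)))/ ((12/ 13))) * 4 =13/ 42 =0.31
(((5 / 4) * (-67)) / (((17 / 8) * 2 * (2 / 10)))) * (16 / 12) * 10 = -67000 / 51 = -1313.73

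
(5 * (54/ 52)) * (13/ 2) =135/ 4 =33.75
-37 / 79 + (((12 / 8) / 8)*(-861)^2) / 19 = 175681829 / 24016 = 7315.20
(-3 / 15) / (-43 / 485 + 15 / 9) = -291 / 2296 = -0.13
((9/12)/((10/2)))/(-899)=-3/17980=-0.00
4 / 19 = 0.21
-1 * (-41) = 41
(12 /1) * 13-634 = -478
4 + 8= 12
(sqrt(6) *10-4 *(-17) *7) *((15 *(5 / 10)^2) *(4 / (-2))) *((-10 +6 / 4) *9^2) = 103275 *sqrt(6) / 2 +2457945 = 2584430.53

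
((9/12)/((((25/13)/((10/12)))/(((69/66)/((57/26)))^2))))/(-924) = -0.00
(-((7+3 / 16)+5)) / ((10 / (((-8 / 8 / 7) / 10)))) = 39 / 2240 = 0.02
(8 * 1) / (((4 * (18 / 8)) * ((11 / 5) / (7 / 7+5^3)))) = 560 / 11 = 50.91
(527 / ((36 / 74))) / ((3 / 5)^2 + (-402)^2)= 487475 / 72721962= 0.01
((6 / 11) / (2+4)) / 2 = 1 / 22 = 0.05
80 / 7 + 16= 192 / 7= 27.43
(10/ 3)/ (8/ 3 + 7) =10/ 29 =0.34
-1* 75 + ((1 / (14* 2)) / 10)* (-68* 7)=-767 / 10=-76.70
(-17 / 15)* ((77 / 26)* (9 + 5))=-9163 / 195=-46.99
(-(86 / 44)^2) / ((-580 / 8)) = 1849 / 35090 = 0.05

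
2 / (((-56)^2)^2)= 1 / 4917248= 0.00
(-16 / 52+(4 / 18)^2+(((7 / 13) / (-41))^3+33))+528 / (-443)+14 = 247489618016548 / 5433383657871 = 45.55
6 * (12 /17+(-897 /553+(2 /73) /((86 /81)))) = -157648356 /29509739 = -5.34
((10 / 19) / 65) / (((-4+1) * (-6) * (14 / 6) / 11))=11 / 5187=0.00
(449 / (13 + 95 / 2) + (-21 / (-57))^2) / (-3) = -330107 / 131043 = -2.52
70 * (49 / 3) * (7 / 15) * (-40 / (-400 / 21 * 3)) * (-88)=-1479016 / 45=-32867.02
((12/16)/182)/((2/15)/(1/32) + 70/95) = 855/1038128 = 0.00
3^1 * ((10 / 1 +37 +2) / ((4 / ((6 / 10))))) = 441 / 20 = 22.05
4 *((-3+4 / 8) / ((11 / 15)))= -150 / 11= -13.64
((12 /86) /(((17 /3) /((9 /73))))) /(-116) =-81 /3095054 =-0.00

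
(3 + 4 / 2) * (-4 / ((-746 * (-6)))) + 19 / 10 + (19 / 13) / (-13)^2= 46813177 / 24584430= 1.90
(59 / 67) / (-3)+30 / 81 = 0.08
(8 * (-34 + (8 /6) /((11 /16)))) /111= -8464 /3663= -2.31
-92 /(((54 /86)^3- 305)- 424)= 1828661 /14485230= 0.13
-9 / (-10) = 9 / 10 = 0.90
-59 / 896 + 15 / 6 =2181 / 896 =2.43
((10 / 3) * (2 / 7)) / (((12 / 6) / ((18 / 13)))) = 60 / 91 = 0.66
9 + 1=10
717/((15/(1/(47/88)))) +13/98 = 2064191/23030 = 89.63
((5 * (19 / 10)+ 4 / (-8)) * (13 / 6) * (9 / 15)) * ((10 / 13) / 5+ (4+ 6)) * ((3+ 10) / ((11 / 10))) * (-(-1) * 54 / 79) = 75816 / 79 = 959.70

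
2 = 2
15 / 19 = 0.79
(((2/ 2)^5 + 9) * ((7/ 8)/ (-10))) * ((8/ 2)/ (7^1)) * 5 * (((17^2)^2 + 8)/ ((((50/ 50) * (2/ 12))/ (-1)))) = 1252935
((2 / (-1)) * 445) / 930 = -0.96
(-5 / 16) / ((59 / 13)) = -0.07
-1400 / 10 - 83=-223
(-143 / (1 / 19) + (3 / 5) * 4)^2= 184226329 / 25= 7369053.16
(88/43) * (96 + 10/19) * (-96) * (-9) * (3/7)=59761152/817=73147.06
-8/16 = -1/2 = -0.50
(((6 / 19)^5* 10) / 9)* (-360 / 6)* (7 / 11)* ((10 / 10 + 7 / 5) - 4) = 5806080 / 27237089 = 0.21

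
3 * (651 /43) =1953 /43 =45.42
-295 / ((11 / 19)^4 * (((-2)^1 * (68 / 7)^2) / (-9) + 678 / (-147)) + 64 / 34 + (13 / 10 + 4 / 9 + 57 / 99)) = -10568062208550 / 216388650607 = -48.84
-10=-10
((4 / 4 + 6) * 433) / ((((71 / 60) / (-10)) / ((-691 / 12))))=104721050 / 71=1474944.37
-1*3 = -3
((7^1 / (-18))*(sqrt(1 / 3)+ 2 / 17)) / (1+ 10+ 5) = -7*sqrt(3) / 864- 7 / 2448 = -0.02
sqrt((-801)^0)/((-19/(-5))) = 0.26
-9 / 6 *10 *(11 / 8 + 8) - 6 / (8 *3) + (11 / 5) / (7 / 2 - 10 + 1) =-141.28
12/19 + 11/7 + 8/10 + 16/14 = 2757/665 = 4.15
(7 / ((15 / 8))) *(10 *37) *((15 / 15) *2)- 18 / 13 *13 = 8234 / 3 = 2744.67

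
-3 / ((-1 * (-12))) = -1 / 4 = -0.25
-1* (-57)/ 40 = 57/ 40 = 1.42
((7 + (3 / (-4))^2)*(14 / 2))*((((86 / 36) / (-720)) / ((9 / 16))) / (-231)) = 473 / 349920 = 0.00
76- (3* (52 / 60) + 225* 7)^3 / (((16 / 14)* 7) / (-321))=157545404070.11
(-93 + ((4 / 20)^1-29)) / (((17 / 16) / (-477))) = 54681.04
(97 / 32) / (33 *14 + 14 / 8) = 97 / 14840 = 0.01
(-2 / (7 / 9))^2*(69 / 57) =7452 / 931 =8.00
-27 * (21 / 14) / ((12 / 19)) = -513 / 8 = -64.12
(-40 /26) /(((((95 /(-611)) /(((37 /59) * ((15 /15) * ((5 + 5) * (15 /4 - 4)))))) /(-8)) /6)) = 834720 /1121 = 744.62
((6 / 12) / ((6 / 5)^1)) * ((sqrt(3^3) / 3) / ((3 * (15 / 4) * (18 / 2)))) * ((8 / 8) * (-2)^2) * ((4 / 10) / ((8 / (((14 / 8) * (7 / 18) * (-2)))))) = -49 * sqrt(3) / 43740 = -0.00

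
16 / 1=16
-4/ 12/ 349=-1/ 1047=-0.00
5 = 5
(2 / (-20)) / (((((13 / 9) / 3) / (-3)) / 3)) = 243 / 130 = 1.87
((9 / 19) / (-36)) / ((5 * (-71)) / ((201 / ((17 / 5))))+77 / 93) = 6231 / 2451608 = 0.00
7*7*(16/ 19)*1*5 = 206.32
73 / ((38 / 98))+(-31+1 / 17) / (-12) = 369851 / 1938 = 190.84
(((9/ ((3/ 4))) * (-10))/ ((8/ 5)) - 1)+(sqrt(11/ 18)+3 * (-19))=-133+sqrt(22)/ 6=-132.22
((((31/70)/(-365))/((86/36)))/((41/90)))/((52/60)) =-15066/11711609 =-0.00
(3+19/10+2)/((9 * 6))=23/180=0.13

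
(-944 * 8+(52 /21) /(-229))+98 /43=-1561186378 /206787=-7549.73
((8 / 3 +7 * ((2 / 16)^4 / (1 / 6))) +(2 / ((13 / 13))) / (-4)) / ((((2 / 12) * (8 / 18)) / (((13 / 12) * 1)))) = 521625 / 16384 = 31.84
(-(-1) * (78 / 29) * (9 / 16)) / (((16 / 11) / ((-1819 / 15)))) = -2341053 / 18560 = -126.13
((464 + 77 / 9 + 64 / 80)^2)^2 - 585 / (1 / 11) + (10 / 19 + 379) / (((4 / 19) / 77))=823495264150542679 / 16402500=50205472589.58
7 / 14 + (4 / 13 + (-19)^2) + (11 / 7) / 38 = 361.85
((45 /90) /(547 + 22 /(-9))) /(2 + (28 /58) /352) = 88 /191815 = 0.00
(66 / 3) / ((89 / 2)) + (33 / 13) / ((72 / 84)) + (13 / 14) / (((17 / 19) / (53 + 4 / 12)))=48579569 / 826098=58.81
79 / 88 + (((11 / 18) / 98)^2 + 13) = 475701857 / 34228656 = 13.90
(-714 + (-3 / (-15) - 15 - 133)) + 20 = -4209 / 5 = -841.80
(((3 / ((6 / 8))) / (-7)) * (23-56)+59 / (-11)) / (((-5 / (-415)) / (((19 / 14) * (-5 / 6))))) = -8192515 / 6468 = -1266.62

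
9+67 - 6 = 70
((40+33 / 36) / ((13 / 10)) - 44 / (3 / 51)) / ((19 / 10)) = -279445 / 741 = -377.12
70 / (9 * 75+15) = 7 / 69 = 0.10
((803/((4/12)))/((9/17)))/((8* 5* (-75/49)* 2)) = -668899/18000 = -37.16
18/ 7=2.57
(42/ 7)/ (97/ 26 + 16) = 52/ 171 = 0.30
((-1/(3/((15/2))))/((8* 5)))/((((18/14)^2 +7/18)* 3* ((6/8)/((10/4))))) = -245/7204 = -0.03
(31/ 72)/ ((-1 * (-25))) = 31/ 1800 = 0.02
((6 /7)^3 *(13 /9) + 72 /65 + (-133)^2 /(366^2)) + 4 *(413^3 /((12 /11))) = 771420607851442091 /2986549020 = 258298324.48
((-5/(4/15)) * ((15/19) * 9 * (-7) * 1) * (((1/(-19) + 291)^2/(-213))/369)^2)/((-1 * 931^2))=-29182477486208000/23382785570792276853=-0.00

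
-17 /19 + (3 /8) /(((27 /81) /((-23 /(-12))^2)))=7875 /2432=3.24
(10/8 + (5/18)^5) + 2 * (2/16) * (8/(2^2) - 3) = 1892693/1889568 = 1.00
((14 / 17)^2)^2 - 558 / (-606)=11647469 / 8435621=1.38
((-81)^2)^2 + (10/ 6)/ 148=19112744129/ 444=43046721.01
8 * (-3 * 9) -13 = -229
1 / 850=0.00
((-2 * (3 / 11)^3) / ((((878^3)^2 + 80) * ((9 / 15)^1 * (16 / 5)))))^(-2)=293754992873788953094168092032450964373504 / 625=470007988598062324950668900000000000000.00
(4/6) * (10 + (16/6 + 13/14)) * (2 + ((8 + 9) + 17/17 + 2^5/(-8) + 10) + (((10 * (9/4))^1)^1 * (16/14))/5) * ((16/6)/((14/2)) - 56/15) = -946.25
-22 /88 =-1 /4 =-0.25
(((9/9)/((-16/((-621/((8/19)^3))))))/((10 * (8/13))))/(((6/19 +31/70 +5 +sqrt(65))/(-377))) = 21264776184020733/3690870800384 - 1846334529621855 * sqrt(65)/1845435400192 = -2304.73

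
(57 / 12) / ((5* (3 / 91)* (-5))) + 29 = 6971 / 300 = 23.24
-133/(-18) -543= -9641/18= -535.61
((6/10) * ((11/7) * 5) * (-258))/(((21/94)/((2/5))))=-533544/245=-2177.73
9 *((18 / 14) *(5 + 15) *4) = 6480 / 7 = 925.71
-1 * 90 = -90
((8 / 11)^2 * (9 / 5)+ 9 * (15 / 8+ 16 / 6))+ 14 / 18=1855867 / 43560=42.60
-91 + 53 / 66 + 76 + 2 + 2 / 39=-10421 / 858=-12.15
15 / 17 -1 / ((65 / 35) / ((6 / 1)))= -519 / 221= -2.35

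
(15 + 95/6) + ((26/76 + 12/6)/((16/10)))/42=131375/4256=30.87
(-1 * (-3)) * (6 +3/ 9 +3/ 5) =104/ 5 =20.80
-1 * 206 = -206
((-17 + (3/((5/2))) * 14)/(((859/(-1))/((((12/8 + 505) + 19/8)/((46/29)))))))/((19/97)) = 497901/1305680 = 0.38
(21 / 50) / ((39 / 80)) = 0.86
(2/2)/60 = 1/60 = 0.02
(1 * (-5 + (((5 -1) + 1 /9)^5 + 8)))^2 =1386143.61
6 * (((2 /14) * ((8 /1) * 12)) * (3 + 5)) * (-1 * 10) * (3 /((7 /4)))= -552960 /49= -11284.90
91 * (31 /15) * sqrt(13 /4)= 2821 * sqrt(13) /30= 339.04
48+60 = 108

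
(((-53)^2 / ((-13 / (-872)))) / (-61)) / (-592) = 306181 / 58682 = 5.22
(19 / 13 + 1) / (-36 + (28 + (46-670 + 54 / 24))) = -128 / 32747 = -0.00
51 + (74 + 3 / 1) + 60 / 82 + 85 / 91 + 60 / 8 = 1023531 / 7462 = 137.17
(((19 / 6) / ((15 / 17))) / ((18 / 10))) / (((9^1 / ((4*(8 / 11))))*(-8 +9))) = 5168 / 8019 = 0.64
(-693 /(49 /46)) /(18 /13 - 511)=1.28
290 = 290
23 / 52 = 0.44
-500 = -500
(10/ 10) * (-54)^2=2916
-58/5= -11.60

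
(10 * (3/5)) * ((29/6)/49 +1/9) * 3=185/49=3.78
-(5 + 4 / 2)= -7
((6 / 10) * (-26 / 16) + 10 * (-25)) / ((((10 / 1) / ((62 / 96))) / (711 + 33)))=-12059.35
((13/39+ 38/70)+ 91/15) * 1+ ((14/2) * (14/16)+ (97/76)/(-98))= 243081/18620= 13.05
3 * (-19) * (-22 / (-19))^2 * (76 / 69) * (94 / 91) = -181984 / 2093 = -86.95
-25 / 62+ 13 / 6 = 164 / 93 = 1.76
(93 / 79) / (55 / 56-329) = -1736 / 483717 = -0.00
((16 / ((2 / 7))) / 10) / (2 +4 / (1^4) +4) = 14 / 25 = 0.56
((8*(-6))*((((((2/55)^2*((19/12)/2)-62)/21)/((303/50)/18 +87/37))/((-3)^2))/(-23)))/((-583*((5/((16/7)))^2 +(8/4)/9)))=341077172224/3909559688498387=0.00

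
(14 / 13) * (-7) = -98 / 13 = -7.54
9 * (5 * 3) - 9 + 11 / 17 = 2153 / 17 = 126.65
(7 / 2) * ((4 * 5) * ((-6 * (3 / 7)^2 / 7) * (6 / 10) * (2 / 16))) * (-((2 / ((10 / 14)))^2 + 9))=34101 / 2450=13.92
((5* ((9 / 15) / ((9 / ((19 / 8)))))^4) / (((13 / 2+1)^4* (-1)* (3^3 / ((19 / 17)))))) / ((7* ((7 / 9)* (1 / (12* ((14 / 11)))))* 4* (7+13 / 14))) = -2476099 / 680933385000000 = -0.00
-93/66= -31/22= -1.41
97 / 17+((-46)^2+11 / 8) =288739 / 136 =2123.08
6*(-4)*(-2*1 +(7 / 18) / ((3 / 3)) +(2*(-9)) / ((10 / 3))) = 2524 / 15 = 168.27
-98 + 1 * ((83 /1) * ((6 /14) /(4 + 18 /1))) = -14843 /154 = -96.38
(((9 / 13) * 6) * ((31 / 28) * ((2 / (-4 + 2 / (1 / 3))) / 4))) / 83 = 837 / 60424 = 0.01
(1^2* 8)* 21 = 168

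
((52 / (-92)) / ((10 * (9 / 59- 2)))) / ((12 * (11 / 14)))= 0.00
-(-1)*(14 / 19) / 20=7 / 190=0.04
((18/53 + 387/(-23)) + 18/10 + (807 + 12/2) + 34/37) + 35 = 188131932/225515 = 834.23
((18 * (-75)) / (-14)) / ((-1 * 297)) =-25 / 77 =-0.32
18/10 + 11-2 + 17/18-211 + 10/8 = -35641/180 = -198.01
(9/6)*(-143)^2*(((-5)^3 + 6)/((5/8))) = -29201172/5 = -5840234.40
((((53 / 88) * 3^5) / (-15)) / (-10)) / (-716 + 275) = -477 / 215600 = -0.00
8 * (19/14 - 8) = -53.14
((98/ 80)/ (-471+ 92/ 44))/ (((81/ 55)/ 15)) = -29645/ 1114128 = -0.03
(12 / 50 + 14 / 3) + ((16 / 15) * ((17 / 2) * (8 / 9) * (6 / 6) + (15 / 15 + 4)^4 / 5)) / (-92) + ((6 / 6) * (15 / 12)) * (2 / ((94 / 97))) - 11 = -14740667 / 2918700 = -5.05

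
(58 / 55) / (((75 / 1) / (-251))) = -14558 / 4125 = -3.53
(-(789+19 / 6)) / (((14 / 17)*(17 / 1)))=-679 / 12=-56.58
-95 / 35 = -19 / 7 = -2.71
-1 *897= -897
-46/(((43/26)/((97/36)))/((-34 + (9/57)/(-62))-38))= 820001819/151962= 5396.10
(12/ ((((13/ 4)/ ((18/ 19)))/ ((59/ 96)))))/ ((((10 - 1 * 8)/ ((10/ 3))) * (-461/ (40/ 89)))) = -35400/ 10134163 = -0.00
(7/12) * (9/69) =7/92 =0.08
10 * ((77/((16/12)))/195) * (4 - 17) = -77/2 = -38.50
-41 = -41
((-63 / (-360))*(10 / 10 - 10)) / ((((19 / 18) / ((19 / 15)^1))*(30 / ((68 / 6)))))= -357 / 500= -0.71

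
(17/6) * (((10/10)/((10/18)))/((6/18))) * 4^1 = 306/5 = 61.20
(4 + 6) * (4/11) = 40/11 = 3.64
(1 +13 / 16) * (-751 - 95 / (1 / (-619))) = 841783 / 8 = 105222.88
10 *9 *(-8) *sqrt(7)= -1904.94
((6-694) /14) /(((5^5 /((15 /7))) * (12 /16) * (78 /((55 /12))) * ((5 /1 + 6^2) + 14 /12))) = -344 /5494125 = -0.00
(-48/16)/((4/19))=-14.25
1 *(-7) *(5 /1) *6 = -210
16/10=8/5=1.60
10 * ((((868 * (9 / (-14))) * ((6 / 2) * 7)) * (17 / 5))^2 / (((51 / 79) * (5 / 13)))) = 1598214598344 / 25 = 63928583933.76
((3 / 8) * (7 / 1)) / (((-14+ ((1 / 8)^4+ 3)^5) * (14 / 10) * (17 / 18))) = 7782220156096217088 / 898052337619435309469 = 0.01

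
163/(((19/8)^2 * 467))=10432/168587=0.06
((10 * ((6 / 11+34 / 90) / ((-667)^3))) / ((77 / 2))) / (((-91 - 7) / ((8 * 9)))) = 7312 / 12315640187389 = 0.00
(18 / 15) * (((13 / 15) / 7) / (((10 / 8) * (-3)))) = -104 / 2625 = -0.04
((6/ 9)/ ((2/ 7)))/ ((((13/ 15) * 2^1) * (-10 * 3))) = -7/ 156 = -0.04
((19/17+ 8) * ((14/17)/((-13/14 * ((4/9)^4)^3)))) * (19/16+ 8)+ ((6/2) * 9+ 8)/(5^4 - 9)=-1250645.21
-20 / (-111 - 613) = 0.03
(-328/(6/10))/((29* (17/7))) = -11480/1479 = -7.76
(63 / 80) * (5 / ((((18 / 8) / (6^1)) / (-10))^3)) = -224000 / 3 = -74666.67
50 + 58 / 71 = 3608 / 71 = 50.82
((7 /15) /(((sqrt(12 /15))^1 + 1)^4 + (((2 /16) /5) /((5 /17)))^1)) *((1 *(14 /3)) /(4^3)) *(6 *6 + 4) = 71050 /8829 - 31360 *sqrt(5) /8829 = 0.10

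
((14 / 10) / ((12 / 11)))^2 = 5929 / 3600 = 1.65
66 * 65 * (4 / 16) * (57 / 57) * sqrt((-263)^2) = 564135 / 2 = 282067.50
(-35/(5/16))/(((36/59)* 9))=-1652/81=-20.40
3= 3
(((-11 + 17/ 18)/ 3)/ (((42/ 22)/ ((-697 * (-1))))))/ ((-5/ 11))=15264997/ 5670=2692.24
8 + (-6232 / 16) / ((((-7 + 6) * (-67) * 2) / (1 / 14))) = 29237 / 3752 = 7.79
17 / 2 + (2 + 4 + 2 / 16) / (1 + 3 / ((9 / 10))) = 1031 / 104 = 9.91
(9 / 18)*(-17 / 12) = -17 / 24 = -0.71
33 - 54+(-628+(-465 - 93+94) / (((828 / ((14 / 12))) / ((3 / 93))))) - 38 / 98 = -612586714 / 943299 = -649.41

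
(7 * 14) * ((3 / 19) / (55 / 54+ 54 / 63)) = 111132 / 13471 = 8.25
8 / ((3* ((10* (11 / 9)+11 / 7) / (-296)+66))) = 49728 / 1229899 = 0.04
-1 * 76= -76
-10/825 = -0.01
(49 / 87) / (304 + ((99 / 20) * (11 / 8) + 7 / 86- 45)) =337120 / 159149709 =0.00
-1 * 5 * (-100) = 500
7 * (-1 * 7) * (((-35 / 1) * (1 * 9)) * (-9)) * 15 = -2083725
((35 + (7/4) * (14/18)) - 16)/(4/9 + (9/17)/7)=87227/2228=39.15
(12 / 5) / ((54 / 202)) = 404 / 45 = 8.98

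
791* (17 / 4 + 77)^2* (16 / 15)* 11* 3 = 183808625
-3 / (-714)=1 / 238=0.00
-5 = -5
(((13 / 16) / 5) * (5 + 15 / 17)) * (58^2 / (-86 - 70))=-4205 / 204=-20.61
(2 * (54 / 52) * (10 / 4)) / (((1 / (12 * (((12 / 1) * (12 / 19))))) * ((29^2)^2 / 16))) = 1866240 / 174698407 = 0.01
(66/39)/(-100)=-11/650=-0.02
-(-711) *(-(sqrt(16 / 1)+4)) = -5688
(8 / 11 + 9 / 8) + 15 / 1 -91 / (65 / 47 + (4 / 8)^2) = -1050223 / 27016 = -38.87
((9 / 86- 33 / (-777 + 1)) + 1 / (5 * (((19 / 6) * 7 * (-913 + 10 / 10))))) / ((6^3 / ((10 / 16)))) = 31023157 / 72853288704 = 0.00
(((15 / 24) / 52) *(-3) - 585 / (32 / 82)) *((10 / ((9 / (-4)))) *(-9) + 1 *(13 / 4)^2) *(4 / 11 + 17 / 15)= -639049325 / 5632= -113467.56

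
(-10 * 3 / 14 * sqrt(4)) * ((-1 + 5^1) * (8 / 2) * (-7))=480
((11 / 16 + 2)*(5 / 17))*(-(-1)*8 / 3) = 215 / 102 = 2.11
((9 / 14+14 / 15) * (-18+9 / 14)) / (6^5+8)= -26811 / 7628320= -0.00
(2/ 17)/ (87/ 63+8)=42/ 3349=0.01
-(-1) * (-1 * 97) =-97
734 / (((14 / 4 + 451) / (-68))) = -109.82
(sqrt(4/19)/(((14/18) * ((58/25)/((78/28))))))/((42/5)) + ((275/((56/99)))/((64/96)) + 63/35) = 14625 * sqrt(19)/755972 + 409383/560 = 731.13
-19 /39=-0.49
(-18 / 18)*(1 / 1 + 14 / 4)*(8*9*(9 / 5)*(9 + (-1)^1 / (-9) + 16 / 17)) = -498312 / 85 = -5862.49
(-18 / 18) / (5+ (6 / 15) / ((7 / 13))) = -0.17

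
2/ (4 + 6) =1/ 5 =0.20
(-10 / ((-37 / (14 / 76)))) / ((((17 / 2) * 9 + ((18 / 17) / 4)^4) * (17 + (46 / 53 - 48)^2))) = 3753767824 / 12911836114515609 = 0.00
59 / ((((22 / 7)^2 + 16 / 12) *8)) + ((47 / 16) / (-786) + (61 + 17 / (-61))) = 19398316273 / 316060032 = 61.38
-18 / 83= -0.22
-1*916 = -916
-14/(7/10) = -20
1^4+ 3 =4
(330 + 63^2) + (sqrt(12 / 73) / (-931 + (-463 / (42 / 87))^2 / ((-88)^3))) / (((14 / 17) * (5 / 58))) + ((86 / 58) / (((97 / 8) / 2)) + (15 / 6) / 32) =774015665 / 180032 - 18814078976 * sqrt(219) / 45454387685365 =4299.32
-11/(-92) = 11/92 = 0.12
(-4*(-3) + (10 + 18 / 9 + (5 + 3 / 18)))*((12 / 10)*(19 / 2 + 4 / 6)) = 2135 / 6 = 355.83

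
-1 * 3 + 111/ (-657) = -694/ 219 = -3.17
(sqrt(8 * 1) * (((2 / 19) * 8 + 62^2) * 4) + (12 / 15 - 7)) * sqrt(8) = 2337664 / 19 - 62 * sqrt(2) / 5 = 123017.41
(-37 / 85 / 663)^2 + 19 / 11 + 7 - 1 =269950327184 / 34934746275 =7.73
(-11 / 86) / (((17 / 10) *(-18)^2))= -55 / 236844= -0.00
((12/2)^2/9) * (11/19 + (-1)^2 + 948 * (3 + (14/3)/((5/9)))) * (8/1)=32858688/95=345880.93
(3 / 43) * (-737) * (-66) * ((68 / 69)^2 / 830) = 37486768 / 9440005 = 3.97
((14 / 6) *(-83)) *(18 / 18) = -581 / 3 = -193.67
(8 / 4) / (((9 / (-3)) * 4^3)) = -1 / 96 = -0.01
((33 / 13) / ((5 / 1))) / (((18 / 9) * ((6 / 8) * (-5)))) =-22 / 325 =-0.07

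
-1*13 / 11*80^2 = -83200 / 11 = -7563.64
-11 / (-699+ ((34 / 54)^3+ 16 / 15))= 1082565 / 68662544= 0.02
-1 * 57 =-57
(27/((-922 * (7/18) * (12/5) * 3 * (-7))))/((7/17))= 2295/632492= 0.00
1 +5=6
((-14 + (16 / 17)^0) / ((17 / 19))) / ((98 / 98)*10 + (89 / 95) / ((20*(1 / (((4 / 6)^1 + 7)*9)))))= -1.10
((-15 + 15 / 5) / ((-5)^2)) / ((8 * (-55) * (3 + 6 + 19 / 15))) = 9 / 84700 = 0.00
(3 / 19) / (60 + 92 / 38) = 3 / 1186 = 0.00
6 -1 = 5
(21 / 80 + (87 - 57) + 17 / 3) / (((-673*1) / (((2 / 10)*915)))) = -526003 / 53840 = -9.77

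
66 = 66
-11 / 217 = -0.05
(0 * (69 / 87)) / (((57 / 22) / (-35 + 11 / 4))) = 0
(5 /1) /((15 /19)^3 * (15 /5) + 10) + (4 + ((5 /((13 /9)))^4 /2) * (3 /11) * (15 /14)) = 38673788733 /1521844324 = 25.41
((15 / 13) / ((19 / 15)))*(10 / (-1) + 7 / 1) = -675 / 247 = -2.73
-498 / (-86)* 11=2739 / 43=63.70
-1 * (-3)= 3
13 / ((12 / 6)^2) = 13 / 4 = 3.25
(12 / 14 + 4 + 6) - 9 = 13 / 7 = 1.86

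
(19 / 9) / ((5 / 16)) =304 / 45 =6.76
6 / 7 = 0.86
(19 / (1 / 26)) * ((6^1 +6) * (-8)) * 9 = -426816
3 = 3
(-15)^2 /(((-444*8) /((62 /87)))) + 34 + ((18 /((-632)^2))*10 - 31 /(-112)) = 34.23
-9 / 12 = -3 / 4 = -0.75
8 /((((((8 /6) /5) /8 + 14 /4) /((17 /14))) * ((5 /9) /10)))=18360 /371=49.49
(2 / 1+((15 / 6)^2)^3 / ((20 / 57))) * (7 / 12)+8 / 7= 8777789 / 21504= 408.19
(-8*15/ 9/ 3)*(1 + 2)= -40/ 3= -13.33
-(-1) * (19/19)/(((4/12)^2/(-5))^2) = 2025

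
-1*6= -6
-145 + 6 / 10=-722 / 5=-144.40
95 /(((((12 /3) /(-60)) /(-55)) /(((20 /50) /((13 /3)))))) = 94050 /13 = 7234.62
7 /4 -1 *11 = -37 /4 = -9.25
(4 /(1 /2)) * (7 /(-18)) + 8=44 /9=4.89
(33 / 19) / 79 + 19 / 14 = 28981 / 21014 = 1.38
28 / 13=2.15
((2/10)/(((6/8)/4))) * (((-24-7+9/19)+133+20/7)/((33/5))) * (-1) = -224144/13167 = -17.02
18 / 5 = 3.60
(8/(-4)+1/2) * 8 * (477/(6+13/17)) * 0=0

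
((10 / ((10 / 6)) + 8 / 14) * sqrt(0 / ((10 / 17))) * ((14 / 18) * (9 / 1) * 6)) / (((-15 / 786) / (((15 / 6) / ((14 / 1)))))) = 0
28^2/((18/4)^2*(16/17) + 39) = 1904/141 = 13.50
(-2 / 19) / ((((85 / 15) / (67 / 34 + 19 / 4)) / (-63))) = 86373 / 10982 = 7.86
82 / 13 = 6.31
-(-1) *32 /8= 4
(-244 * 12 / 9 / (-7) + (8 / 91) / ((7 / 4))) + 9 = 106111 / 1911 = 55.53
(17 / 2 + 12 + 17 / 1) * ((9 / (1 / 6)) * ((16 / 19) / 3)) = 10800 / 19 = 568.42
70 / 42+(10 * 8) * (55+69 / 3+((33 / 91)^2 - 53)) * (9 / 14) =225052955 / 173901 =1294.14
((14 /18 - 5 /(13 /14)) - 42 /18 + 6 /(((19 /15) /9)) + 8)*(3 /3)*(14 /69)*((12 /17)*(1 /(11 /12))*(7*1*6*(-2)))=-609174272 /1062347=-573.42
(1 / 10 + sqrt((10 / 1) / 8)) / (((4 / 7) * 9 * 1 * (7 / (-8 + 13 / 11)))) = -25 * sqrt(5) / 264 - 5 / 264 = -0.23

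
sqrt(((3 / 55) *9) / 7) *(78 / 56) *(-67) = -7839 *sqrt(1155) / 10780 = -24.71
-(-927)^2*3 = -2577987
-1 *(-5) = 5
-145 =-145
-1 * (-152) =152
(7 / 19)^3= 343 / 6859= 0.05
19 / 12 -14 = -149 / 12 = -12.42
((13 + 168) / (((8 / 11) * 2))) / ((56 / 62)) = 61721 / 448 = 137.77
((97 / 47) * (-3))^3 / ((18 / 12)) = -16428114 / 103823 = -158.23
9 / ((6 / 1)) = 3 / 2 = 1.50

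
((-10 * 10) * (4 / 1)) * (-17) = 6800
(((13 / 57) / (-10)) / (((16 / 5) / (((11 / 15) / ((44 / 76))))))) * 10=-13 / 144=-0.09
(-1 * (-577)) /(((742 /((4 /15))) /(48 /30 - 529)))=-109.37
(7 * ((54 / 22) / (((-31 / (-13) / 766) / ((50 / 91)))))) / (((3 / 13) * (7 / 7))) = 13141.06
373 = 373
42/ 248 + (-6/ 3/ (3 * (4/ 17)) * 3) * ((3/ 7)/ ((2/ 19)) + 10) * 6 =-622767/ 868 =-717.47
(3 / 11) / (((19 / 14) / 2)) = 84 / 209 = 0.40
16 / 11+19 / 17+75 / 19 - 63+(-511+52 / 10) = -9988912 / 17765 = -562.28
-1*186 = -186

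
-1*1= -1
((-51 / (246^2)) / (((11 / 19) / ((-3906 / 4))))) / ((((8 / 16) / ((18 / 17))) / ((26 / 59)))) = 1447173 / 1090969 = 1.33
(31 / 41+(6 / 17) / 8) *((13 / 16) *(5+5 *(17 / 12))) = 7.86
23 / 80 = 0.29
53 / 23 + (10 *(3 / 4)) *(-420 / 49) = -9979 / 161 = -61.98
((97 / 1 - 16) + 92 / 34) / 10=1423 / 170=8.37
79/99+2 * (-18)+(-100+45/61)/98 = -3061825/84546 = -36.21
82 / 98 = 41 / 49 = 0.84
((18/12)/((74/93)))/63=31/1036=0.03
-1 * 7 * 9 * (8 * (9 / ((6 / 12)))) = -9072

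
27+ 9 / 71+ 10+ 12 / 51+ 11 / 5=238757 / 6035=39.56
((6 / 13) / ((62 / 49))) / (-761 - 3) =-147 / 307892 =-0.00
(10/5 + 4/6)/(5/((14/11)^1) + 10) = 112/585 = 0.19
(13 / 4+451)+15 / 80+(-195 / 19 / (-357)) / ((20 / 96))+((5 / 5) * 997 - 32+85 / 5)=51969555 / 36176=1436.58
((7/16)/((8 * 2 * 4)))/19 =7/19456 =0.00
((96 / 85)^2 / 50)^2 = 21233664 / 32625390625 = 0.00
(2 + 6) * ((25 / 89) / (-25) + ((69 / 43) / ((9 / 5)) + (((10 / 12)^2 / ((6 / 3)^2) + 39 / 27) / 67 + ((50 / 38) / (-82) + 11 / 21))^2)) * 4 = 12321023361175173515 / 331019873877747096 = 37.22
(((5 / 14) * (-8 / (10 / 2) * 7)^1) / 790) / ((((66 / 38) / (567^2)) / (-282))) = 264294.29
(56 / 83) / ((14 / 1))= 4 / 83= 0.05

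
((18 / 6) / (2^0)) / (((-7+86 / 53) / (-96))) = 5088 / 95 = 53.56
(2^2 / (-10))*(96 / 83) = -192 / 415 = -0.46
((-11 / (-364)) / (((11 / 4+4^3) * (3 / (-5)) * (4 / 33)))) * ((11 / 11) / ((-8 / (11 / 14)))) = 6655 / 10885056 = 0.00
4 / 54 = 2 / 27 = 0.07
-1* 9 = -9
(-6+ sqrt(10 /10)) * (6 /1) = -30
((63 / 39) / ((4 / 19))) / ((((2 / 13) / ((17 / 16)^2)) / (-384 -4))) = -11185167 / 512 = -21846.03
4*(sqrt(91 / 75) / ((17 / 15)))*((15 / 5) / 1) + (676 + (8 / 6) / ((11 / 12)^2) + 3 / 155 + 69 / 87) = 690.06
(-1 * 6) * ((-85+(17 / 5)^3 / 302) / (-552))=-3203837 / 3473000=-0.92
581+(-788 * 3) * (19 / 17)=-35039 / 17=-2061.12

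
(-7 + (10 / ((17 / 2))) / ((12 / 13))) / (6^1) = -146 / 153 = -0.95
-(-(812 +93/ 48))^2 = -169598529/ 256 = -662494.25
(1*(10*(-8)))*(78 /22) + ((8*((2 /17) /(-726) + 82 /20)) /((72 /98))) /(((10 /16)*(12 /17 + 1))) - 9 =-593954783 /2368575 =-250.76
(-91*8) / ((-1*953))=728 / 953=0.76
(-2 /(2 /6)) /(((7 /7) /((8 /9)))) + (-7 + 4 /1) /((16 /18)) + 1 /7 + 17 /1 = 1417 /168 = 8.43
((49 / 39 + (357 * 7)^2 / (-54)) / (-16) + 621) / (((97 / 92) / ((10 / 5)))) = 225295741 / 15132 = 14888.70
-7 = -7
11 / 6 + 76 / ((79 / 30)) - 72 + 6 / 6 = -19105 / 474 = -40.31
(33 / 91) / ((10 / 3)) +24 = 21939 / 910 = 24.11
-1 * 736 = -736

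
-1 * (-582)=582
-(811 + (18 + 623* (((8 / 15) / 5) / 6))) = -189017 / 225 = -840.08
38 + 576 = 614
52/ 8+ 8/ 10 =7.30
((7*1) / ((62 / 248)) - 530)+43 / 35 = -17527 / 35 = -500.77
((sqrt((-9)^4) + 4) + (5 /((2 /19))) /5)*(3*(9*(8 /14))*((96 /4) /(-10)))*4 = -13996.80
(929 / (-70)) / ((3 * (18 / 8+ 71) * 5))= -1858 / 153825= -0.01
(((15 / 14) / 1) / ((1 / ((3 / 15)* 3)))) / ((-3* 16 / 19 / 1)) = -57 / 224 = -0.25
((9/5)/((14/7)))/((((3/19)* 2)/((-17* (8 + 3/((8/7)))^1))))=-514.78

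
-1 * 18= -18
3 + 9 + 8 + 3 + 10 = 33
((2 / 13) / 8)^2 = 1 / 2704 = 0.00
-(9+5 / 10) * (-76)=722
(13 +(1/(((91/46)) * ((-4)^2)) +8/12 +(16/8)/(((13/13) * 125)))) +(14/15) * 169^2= 2427028931/91000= 26670.65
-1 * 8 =-8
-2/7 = -0.29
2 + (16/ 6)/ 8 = 7/ 3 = 2.33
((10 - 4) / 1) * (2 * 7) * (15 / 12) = 105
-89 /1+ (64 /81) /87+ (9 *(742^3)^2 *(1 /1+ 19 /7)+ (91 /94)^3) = 32653450597822775139820219885 /5853125448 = 5578805868406662439.92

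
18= 18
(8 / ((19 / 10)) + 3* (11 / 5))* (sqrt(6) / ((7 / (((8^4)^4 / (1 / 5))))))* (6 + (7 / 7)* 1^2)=289074801081843712* sqrt(6) / 19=37267671586687564.63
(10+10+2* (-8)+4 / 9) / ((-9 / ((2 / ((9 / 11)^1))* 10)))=-12.07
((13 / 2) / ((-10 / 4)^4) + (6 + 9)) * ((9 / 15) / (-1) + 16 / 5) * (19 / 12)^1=62.44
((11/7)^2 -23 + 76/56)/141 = -1879/13818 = -0.14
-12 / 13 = -0.92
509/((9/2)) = 1018/9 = 113.11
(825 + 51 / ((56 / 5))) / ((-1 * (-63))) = 13.17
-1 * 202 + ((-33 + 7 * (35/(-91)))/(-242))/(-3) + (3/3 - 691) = -4209580/4719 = -892.05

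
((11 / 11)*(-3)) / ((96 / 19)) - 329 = -10547 / 32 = -329.59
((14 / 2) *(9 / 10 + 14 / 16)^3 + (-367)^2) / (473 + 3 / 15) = 663277029 / 2329600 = 284.72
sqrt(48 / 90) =2 * sqrt(30) / 15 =0.73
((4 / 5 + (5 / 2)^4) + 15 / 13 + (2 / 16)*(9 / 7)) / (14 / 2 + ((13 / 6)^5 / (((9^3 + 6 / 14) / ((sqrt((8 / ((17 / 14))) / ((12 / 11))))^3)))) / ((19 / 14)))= 5524826271565501114971219 / 929384756826691372198355 - 56615282537554704249*sqrt(3927) / 5836011031878752729660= 5.34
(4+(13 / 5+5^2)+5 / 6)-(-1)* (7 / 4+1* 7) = 2471 / 60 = 41.18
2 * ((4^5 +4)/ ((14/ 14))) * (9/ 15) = 6168/ 5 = 1233.60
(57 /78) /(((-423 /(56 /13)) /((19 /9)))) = -10108 /643383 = -0.02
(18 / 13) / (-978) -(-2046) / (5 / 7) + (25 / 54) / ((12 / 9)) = 2185342691 / 762840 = 2864.75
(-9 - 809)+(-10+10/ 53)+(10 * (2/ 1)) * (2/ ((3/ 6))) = -39634/ 53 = -747.81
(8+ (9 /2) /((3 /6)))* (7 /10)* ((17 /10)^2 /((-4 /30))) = -103173 /400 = -257.93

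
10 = 10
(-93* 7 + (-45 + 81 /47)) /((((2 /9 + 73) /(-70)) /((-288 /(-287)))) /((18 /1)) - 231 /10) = 3044863872 /101562817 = 29.98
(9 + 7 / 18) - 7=43 / 18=2.39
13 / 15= 0.87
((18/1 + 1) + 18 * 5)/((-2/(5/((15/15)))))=-545/2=-272.50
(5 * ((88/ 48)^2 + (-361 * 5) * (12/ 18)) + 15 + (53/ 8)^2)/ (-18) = 3421999/ 10368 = 330.05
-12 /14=-6 /7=-0.86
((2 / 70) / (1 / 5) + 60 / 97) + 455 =455.76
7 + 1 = 8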